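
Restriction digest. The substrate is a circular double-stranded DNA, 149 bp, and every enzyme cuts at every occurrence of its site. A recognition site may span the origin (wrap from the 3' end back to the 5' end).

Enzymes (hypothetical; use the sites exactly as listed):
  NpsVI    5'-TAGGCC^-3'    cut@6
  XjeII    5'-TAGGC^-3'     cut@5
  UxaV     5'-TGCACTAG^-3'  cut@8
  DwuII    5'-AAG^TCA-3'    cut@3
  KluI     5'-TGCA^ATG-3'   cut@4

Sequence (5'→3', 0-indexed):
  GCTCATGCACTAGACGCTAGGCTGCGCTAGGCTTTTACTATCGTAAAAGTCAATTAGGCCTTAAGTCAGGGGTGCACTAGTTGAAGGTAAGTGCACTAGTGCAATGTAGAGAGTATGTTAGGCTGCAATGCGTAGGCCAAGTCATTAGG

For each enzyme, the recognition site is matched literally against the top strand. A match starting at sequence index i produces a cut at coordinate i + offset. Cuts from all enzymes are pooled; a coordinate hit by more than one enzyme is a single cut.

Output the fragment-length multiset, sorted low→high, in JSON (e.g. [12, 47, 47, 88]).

Site scan:
  NpsVI TAGGCC/6: at [54, 132] ⇒ [60, 138]
  XjeII TAGGC/5: at [17, 27, 54, 118, 132] ⇒ [22, 32, 59, 123, 137]
  UxaV TGCACTAG/8: at [5, 72, 91] ⇒ [13, 80, 99]
  DwuII AAGTCA/3: at [46, 62, 138] ⇒ [49, 65, 141]
  KluI TGCAATG/4: at [99, 123] ⇒ [103, 127]

All cut coordinates (distinct, sorted): [13, 22, 32, 49, 59, 60, 65, 80, 99, 103, 123, 127, 137, 138, 141]

Fragment lengths:
  13→22: 9 bp
  22→32: 10 bp
  32→49: 17 bp
  49→59: 10 bp
  59→60: 1 bp
  60→65: 5 bp
  65→80: 15 bp
  80→99: 19 bp
  99→103: 4 bp
  103→123: 20 bp
  123→127: 4 bp
  127→137: 10 bp
  137→138: 1 bp
  138→141: 3 bp
  141→13 (wrap): 149-141+13 = 21 bp

[1,1,3,4,4,5,9,10,10,10,15,17,19,20,21]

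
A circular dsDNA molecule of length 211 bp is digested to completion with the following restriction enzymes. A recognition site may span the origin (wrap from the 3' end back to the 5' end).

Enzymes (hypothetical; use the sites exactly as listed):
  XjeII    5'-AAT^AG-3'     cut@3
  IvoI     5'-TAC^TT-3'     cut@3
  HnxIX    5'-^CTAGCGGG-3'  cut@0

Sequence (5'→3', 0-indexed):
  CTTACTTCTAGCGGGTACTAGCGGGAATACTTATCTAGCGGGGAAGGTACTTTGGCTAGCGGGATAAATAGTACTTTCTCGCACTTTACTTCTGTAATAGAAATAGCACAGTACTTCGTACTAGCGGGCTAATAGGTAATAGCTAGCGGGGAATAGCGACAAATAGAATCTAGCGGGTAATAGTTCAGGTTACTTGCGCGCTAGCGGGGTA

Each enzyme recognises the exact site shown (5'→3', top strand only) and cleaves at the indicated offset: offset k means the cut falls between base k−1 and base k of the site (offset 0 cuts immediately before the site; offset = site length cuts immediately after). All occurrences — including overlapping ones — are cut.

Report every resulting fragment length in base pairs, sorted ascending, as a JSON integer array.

[2,2,4,4,5,5,5,6,6,7,7,9,10,10,10,12,12,12,12,13,13,14,15,16]

Site scan:
  XjeII AATAG/3: at [66, 95, 101, 130, 137, 151, 161, 178] ⇒ [69, 98, 104, 133, 140, 154, 164, 181]
  IvoI TACTT/3: at [2, 27, 47, 71, 86, 111, 190, 209] ⇒ [1, 5, 30, 50, 74, 89, 114, 193]
  HnxIX CTAGCGGG/0: at [7, 17, 34, 55, 120, 142, 169, 200] ⇒ [7, 17, 34, 55, 120, 142, 169, 200]

All cut coordinates (distinct, sorted): [1, 5, 7, 17, 30, 34, 50, 55, 69, 74, 89, 98, 104, 114, 120, 133, 140, 142, 154, 164, 169, 181, 193, 200]

Fragments:
  1→5: 4 bp
  5→7: 2 bp
  7→17: 10 bp
  17→30: 13 bp
  30→34: 4 bp
  34→50: 16 bp
  50→55: 5 bp
  55→69: 14 bp
  69→74: 5 bp
  74→89: 15 bp
  89→98: 9 bp
  98→104: 6 bp
  104→114: 10 bp
  114→120: 6 bp
  120→133: 13 bp
  133→140: 7 bp
  140→142: 2 bp
  142→154: 12 bp
  154→164: 10 bp
  164→169: 5 bp
  169→181: 12 bp
  181→193: 12 bp
  193→200: 7 bp
  200→1 (wrap): 211-200+1 = 12 bp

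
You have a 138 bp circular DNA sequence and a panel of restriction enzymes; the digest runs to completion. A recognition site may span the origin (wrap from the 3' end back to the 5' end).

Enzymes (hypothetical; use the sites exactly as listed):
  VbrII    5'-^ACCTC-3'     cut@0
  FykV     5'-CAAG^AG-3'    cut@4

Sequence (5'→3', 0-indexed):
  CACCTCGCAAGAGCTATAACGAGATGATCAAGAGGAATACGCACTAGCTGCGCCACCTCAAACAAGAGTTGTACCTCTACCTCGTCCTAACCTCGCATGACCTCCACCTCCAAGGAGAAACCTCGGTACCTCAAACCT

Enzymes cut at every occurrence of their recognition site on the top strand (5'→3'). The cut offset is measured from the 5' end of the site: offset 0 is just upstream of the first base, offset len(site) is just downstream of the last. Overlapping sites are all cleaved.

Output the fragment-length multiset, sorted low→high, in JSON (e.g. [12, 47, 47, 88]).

[5,6,6,6,7,8,10,10,11,12,14,21,22]

Site scan:
  VbrII (ACCTC, off=0): starts [1, 54, 72, 78, 89, 99, 105, 119, 127, 134] → cuts [1, 54, 72, 78, 89, 99, 105, 119, 127, 134]
  FykV (CAAGAG, off=4): starts [7, 28, 62] → cuts [11, 32, 66]

Pooled cuts: [1, 11, 32, 54, 66, 72, 78, 89, 99, 105, 119, 127, 134]

Fragment lengths:
  1→11: 10 bp
  11→32: 21 bp
  32→54: 22 bp
  54→66: 12 bp
  66→72: 6 bp
  72→78: 6 bp
  78→89: 11 bp
  89→99: 10 bp
  99→105: 6 bp
  105→119: 14 bp
  119→127: 8 bp
  127→134: 7 bp
  134→1 (wrap): 138-134+1 = 5 bp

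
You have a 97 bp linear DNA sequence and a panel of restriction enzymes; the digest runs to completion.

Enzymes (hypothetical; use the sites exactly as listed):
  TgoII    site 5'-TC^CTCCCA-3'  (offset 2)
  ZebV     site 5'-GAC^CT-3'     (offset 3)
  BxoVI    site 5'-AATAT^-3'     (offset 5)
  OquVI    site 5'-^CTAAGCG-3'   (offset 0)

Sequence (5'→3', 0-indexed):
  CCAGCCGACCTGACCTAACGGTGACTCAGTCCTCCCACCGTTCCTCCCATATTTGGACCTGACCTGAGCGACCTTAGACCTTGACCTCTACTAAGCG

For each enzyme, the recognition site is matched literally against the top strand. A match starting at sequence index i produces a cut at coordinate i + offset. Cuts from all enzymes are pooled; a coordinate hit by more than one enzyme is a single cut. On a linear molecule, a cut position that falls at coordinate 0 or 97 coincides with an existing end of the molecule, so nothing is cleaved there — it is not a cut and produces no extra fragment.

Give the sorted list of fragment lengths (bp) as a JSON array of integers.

[5,5,5,6,7,7,9,9,12,15,17]

Scan for sites:
  TgoII (TCCTCCCA, off=2): starts [29, 41] → cuts [31, 43]
  ZebV (GACCT, off=3): starts [6, 11, 55, 60, 69, 76, 82] → cuts [9, 14, 58, 63, 72, 79, 85]
  BxoVI (AATAT, off=5): no sites
  OquVI (CTAAGCG, off=0): starts [90] → cuts [90]

Pooled cuts: [9, 14, 31, 43, 58, 63, 72, 79, 85, 90]

Fragments:
  [0,9): 9 bp
  [9,14): 5 bp
  [14,31): 17 bp
  [31,43): 12 bp
  [43,58): 15 bp
  [58,63): 5 bp
  [63,72): 9 bp
  [72,79): 7 bp
  [79,85): 6 bp
  [85,90): 5 bp
  [90,97): 7 bp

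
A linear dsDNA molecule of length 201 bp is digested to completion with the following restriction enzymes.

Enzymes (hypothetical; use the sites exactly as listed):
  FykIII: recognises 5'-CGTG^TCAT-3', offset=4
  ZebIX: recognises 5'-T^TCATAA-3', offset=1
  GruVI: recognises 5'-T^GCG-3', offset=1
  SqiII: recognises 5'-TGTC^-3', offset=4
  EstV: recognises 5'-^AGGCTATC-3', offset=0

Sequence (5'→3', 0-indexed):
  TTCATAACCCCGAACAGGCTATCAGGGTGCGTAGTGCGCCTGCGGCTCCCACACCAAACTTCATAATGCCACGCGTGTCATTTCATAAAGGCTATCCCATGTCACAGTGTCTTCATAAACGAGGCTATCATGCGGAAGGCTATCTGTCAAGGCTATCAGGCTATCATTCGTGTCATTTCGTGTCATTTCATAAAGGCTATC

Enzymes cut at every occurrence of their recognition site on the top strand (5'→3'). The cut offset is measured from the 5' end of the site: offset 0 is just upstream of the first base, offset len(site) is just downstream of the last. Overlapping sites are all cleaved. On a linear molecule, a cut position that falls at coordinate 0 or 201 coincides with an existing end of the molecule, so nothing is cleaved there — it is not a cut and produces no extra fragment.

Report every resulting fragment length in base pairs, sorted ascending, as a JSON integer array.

Scan for sites:
  FykIII (CGTGTCAT, off=4): starts [73, 168, 178] → cuts [77, 172, 182]
  ZebIX (TTCATAA, off=1): starts [0, 59, 81, 111, 186] → cuts [1, 60, 82, 112, 187]
  GruVI (TGCG, off=1): starts [27, 34, 40, 130] → cuts [28, 35, 41, 131]
  SqiII (TGTC, off=4): starts [75, 99, 107, 144, 170, 180] → cuts [79, 103, 111, 148, 174, 184]
  EstV (AGGCTATC, off=0): starts [15, 88, 121, 136, 149, 157, 193] → cuts [15, 88, 121, 136, 149, 157, 193]

Pooled cuts: [1, 15, 28, 35, 41, 60, 77, 79, 82, 88, 103, 111, 112, 121, 131, 136, 148, 149, 157, 172, 174, 182, 184, 187, 193]

Fragment lengths:
  [0,1): 1 bp
  [1,15): 14 bp
  [15,28): 13 bp
  [28,35): 7 bp
  [35,41): 6 bp
  [41,60): 19 bp
  [60,77): 17 bp
  [77,79): 2 bp
  [79,82): 3 bp
  [82,88): 6 bp
  [88,103): 15 bp
  [103,111): 8 bp
  [111,112): 1 bp
  [112,121): 9 bp
  [121,131): 10 bp
  [131,136): 5 bp
  [136,148): 12 bp
  [148,149): 1 bp
  [149,157): 8 bp
  [157,172): 15 bp
  [172,174): 2 bp
  [174,182): 8 bp
  [182,184): 2 bp
  [184,187): 3 bp
  [187,193): 6 bp
  [193,201): 8 bp

[1,1,1,2,2,2,3,3,5,6,6,6,7,8,8,8,8,9,10,12,13,14,15,15,17,19]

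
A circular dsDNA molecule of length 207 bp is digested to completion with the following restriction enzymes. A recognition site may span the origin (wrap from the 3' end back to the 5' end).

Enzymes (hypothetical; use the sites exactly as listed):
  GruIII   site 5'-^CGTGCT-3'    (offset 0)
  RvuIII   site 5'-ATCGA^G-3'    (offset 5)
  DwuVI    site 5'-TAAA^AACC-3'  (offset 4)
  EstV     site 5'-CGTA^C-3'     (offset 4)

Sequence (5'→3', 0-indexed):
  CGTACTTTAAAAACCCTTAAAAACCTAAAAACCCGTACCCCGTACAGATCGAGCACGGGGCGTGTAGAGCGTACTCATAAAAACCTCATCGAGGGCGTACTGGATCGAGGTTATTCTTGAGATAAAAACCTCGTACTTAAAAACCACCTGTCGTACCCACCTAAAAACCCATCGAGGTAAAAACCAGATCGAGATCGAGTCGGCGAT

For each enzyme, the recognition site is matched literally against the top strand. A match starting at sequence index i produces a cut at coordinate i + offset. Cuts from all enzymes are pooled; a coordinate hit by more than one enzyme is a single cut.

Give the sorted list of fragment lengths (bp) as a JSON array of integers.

Per-enzyme occurrences:
  GruIII (CGTGCT, off=0): no sites
  RvuIII (ATCGAG, off=5): starts [47, 87, 103, 170, 187, 193] → cuts [52, 92, 108, 175, 192, 198]
  DwuVI (TAAAAACC, off=4): starts [7, 17, 25, 77, 122, 137, 161, 177] → cuts [11, 21, 29, 81, 126, 141, 165, 181]
  EstV (CGTAC, off=4): starts [0, 33, 40, 69, 95, 131, 151] → cuts [4, 37, 44, 73, 99, 135, 155]

All cut coordinates (distinct, sorted): [4, 11, 21, 29, 37, 44, 52, 73, 81, 92, 99, 108, 126, 135, 141, 155, 165, 175, 181, 192, 198]

Fragments:
  4→11: 7 bp
  11→21: 10 bp
  21→29: 8 bp
  29→37: 8 bp
  37→44: 7 bp
  44→52: 8 bp
  52→73: 21 bp
  73→81: 8 bp
  81→92: 11 bp
  92→99: 7 bp
  99→108: 9 bp
  108→126: 18 bp
  126→135: 9 bp
  135→141: 6 bp
  141→155: 14 bp
  155→165: 10 bp
  165→175: 10 bp
  175→181: 6 bp
  181→192: 11 bp
  192→198: 6 bp
  198→4 (wrap): 207-198+4 = 13 bp

[6,6,6,7,7,7,8,8,8,8,9,9,10,10,10,11,11,13,14,18,21]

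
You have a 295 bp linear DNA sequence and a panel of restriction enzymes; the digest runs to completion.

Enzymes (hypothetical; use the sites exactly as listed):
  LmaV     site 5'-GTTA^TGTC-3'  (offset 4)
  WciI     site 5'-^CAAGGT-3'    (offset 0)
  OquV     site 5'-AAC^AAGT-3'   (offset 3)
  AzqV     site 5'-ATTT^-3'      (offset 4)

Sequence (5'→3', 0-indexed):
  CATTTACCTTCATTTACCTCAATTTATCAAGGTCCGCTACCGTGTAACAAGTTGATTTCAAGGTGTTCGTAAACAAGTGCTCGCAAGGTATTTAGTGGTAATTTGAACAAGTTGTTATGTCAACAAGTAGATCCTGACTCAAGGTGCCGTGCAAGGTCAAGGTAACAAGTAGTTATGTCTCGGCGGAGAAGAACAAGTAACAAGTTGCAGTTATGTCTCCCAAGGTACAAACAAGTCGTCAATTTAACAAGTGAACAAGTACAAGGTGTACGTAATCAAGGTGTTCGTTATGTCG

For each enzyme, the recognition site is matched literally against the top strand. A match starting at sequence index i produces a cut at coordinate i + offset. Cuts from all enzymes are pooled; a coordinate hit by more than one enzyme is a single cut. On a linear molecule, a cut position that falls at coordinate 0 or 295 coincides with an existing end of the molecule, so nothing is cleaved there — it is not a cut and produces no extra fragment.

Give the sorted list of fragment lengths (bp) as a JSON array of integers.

[2,3,4,5,5,5,6,7,7,7,8,9,9,9,9,10,10,10,10,11,12,12,12,13,14,15,15,16,19,21]

Scan for sites:
  LmaV (GTTATGTC, off=4): starts [113, 171, 209, 286] → cuts [117, 175, 213, 290]
  WciI (CAAGGT, off=0): starts [27, 58, 83, 139, 151, 157, 220, 261, 276] → cuts [27, 58, 83, 139, 151, 157, 220, 261, 276]
  OquV (AACAAGT, off=3): starts [45, 71, 105, 121, 163, 191, 198, 229, 245, 253] → cuts [48, 74, 108, 124, 166, 194, 201, 232, 248, 256]
  AzqV (ATTT, off=4): starts [1, 11, 21, 54, 89, 100, 241] → cuts [5, 15, 25, 58, 93, 104, 245]

All cut coordinates (distinct, sorted): [5, 15, 25, 27, 48, 58, 74, 83, 93, 104, 108, 117, 124, 139, 151, 157, 166, 175, 194, 201, 213, 220, 232, 245, 248, 256, 261, 276, 290]

Fragment lengths:
  [0,5): 5 bp
  [5,15): 10 bp
  [15,25): 10 bp
  [25,27): 2 bp
  [27,48): 21 bp
  [48,58): 10 bp
  [58,74): 16 bp
  [74,83): 9 bp
  [83,93): 10 bp
  [93,104): 11 bp
  [104,108): 4 bp
  [108,117): 9 bp
  [117,124): 7 bp
  [124,139): 15 bp
  [139,151): 12 bp
  [151,157): 6 bp
  [157,166): 9 bp
  [166,175): 9 bp
  [175,194): 19 bp
  [194,201): 7 bp
  [201,213): 12 bp
  [213,220): 7 bp
  [220,232): 12 bp
  [232,245): 13 bp
  [245,248): 3 bp
  [248,256): 8 bp
  [256,261): 5 bp
  [261,276): 15 bp
  [276,290): 14 bp
  [290,295): 5 bp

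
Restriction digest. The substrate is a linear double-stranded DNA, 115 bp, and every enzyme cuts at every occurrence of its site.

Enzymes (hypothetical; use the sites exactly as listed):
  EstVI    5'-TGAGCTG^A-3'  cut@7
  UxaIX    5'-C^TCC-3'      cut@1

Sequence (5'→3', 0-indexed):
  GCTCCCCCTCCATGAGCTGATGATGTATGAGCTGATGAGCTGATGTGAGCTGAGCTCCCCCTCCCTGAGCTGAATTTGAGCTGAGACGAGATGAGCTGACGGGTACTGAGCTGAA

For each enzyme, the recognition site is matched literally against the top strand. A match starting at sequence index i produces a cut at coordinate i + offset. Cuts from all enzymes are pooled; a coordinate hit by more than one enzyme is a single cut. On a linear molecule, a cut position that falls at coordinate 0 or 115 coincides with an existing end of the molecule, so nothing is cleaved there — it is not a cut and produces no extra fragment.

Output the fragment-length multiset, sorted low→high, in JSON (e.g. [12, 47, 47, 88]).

[2,2,3,6,6,8,10,11,11,11,15,15,15]

Per-enzyme occurrences:
  EstVI (TGAGCTGA, off=7): starts [12, 27, 35, 45, 65, 76, 91, 106] → cuts [19, 34, 42, 52, 72, 83, 98, 113]
  UxaIX (CTCC, off=1): starts [1, 7, 54, 60] → cuts [2, 8, 55, 61]

Pooled cuts: [2, 8, 19, 34, 42, 52, 55, 61, 72, 83, 98, 113]

Fragments:
  [0,2): 2 bp
  [2,8): 6 bp
  [8,19): 11 bp
  [19,34): 15 bp
  [34,42): 8 bp
  [42,52): 10 bp
  [52,55): 3 bp
  [55,61): 6 bp
  [61,72): 11 bp
  [72,83): 11 bp
  [83,98): 15 bp
  [98,113): 15 bp
  [113,115): 2 bp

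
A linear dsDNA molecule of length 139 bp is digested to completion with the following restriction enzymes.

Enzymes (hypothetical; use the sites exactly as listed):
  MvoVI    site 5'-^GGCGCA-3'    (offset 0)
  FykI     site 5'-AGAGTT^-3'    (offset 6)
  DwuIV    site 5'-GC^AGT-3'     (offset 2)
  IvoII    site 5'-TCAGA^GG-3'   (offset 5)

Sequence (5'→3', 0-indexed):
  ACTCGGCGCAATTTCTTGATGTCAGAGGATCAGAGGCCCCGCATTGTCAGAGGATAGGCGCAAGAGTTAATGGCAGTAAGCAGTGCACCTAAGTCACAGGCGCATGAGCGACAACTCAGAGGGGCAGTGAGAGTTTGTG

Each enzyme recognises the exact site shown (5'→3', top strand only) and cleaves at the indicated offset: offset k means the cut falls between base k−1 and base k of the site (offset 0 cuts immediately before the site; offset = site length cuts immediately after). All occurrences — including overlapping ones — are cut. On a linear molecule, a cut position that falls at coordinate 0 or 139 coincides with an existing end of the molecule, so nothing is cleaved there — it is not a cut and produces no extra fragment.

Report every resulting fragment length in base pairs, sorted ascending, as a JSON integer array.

[4,4,5,5,6,7,8,10,12,17,17,22,22]

Scan for sites:
  MvoVI GGCGCA/0: at [4, 56, 98] ⇒ [4, 56, 98]
  FykI AGAGTT/6: at [62, 129] ⇒ [68, 135]
  DwuIV GCAGT/2: at [72, 79, 123] ⇒ [74, 81, 125]
  IvoII TCAGAGG/5: at [21, 29, 46, 115] ⇒ [26, 34, 51, 120]

All cut coordinates (distinct, sorted): [4, 26, 34, 51, 56, 68, 74, 81, 98, 120, 125, 135]

Fragment lengths:
  [0,4): 4 bp
  [4,26): 22 bp
  [26,34): 8 bp
  [34,51): 17 bp
  [51,56): 5 bp
  [56,68): 12 bp
  [68,74): 6 bp
  [74,81): 7 bp
  [81,98): 17 bp
  [98,120): 22 bp
  [120,125): 5 bp
  [125,135): 10 bp
  [135,139): 4 bp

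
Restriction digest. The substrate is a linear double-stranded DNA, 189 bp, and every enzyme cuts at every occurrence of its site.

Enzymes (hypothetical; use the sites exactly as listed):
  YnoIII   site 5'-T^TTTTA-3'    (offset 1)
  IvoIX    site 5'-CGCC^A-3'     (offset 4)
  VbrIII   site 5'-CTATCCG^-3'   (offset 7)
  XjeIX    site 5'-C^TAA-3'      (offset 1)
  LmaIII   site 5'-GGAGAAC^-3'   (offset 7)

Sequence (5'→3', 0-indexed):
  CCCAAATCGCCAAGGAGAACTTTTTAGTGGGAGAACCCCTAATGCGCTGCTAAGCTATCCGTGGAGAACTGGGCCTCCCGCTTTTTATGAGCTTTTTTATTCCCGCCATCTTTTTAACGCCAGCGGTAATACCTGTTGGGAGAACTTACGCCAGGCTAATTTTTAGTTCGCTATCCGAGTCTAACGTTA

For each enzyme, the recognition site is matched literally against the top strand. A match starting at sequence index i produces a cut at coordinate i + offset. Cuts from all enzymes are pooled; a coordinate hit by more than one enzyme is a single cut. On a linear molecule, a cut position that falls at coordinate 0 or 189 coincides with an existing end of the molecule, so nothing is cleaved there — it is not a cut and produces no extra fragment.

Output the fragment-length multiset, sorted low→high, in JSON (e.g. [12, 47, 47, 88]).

Scan for sites:
  YnoIII TTTTTA/1: at [20, 81, 93, 110, 159] ⇒ [21, 82, 94, 111, 160]
  IvoIX CGCCA/4: at [7, 103, 117, 148] ⇒ [11, 107, 121, 152]
  VbrIII CTATCCG/7: at [54, 170] ⇒ [61, 177]
  XjeIX CTAA/1: at [38, 49, 155, 180] ⇒ [39, 50, 156, 181]
  LmaIII GGAGAAC/7: at [13, 29, 62, 138] ⇒ [20, 36, 69, 145]

All cut coordinates (distinct, sorted): [11, 20, 21, 36, 39, 50, 61, 69, 82, 94, 107, 111, 121, 145, 152, 156, 160, 177, 181]

Fragments:
  [0,11): 11 bp
  [11,20): 9 bp
  [20,21): 1 bp
  [21,36): 15 bp
  [36,39): 3 bp
  [39,50): 11 bp
  [50,61): 11 bp
  [61,69): 8 bp
  [69,82): 13 bp
  [82,94): 12 bp
  [94,107): 13 bp
  [107,111): 4 bp
  [111,121): 10 bp
  [121,145): 24 bp
  [145,152): 7 bp
  [152,156): 4 bp
  [156,160): 4 bp
  [160,177): 17 bp
  [177,181): 4 bp
  [181,189): 8 bp

[1,3,4,4,4,4,7,8,8,9,10,11,11,11,12,13,13,15,17,24]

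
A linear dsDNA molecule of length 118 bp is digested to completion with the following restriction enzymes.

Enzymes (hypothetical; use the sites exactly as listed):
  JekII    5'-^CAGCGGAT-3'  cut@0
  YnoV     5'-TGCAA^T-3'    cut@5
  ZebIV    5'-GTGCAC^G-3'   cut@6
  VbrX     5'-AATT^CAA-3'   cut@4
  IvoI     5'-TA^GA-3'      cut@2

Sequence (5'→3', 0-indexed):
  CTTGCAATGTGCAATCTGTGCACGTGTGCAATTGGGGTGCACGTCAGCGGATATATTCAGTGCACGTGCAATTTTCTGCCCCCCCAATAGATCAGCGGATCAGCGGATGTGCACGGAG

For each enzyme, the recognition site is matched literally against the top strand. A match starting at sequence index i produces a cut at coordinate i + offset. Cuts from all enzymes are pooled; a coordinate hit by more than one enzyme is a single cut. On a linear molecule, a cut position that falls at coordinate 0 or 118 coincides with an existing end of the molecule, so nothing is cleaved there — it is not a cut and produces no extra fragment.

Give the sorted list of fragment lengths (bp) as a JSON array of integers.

[2,3,4,6,7,7,8,8,9,11,14,18,21]

Site scan:
  JekII (CAGCGGAT, off=0): starts [44, 92, 100] → cuts [44, 92, 100]
  YnoV (TGCAAT, off=5): starts [2, 9, 26, 66] → cuts [7, 14, 31, 71]
  ZebIV (GTGCACG, off=6): starts [17, 36, 59, 108] → cuts [23, 42, 65, 114]
  VbrX (AATTCAA, off=4): no sites
  IvoI (TAGA, off=2): starts [87] → cuts [89]

Pooled cuts: [7, 14, 23, 31, 42, 44, 65, 71, 89, 92, 100, 114]

Fragment lengths:
  [0,7): 7 bp
  [7,14): 7 bp
  [14,23): 9 bp
  [23,31): 8 bp
  [31,42): 11 bp
  [42,44): 2 bp
  [44,65): 21 bp
  [65,71): 6 bp
  [71,89): 18 bp
  [89,92): 3 bp
  [92,100): 8 bp
  [100,114): 14 bp
  [114,118): 4 bp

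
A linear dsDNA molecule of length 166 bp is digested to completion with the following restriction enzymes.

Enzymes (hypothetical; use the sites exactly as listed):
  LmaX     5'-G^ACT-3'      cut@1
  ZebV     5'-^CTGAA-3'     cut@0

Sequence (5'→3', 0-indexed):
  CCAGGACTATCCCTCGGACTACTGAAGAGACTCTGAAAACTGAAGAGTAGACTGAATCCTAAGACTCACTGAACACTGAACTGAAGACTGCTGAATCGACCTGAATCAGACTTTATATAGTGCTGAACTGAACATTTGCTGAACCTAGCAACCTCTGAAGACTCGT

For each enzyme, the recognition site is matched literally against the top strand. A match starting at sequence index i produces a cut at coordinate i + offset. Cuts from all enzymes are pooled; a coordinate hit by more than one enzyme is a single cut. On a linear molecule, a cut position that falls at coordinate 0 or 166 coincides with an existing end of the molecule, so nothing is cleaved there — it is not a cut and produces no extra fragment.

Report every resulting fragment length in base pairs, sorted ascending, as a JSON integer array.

Site scan:
  LmaX (GACT, off=1): starts [4, 16, 28, 49, 62, 85, 108, 159] → cuts [5, 17, 29, 50, 63, 86, 109, 160]
  ZebV (CTGAA, off=0): starts [21, 32, 39, 51, 68, 75, 80, 90, 100, 122, 127, 138, 154] → cuts [21, 32, 39, 51, 68, 75, 80, 90, 100, 122, 127, 138, 154]

Pooled cuts: [5, 17, 21, 29, 32, 39, 50, 51, 63, 68, 75, 80, 86, 90, 100, 109, 122, 127, 138, 154, 160]

Fragments:
  [0,5): 5 bp
  [5,17): 12 bp
  [17,21): 4 bp
  [21,29): 8 bp
  [29,32): 3 bp
  [32,39): 7 bp
  [39,50): 11 bp
  [50,51): 1 bp
  [51,63): 12 bp
  [63,68): 5 bp
  [68,75): 7 bp
  [75,80): 5 bp
  [80,86): 6 bp
  [86,90): 4 bp
  [90,100): 10 bp
  [100,109): 9 bp
  [109,122): 13 bp
  [122,127): 5 bp
  [127,138): 11 bp
  [138,154): 16 bp
  [154,160): 6 bp
  [160,166): 6 bp

[1,3,4,4,5,5,5,5,6,6,6,7,7,8,9,10,11,11,12,12,13,16]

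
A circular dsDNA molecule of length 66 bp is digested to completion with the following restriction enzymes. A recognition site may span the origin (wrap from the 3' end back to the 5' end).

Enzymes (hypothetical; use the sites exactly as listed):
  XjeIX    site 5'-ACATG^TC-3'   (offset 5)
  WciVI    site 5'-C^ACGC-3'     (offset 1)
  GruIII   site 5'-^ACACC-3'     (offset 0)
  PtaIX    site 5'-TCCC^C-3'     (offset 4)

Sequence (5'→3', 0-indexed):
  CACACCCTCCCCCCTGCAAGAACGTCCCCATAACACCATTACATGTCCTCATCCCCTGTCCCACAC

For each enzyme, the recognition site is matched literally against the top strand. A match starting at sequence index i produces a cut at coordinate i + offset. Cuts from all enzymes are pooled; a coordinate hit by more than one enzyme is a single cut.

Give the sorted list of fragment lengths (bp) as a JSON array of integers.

[4,5,7,10,10,13,17]

Scan for sites:
  XjeIX ACATGTC/5: at [40] ⇒ [45]
  WciVI (CACGC, off=1): no sites
  GruIII ACACC/0: at [1, 32, 62] ⇒ [1, 32, 62]
  PtaIX TCCCC/4: at [7, 24, 51] ⇒ [11, 28, 55]

Pooled cuts: [1, 11, 28, 32, 45, 55, 62]

Fragments:
  1→11: 10 bp
  11→28: 17 bp
  28→32: 4 bp
  32→45: 13 bp
  45→55: 10 bp
  55→62: 7 bp
  62→1 (wrap): 66-62+1 = 5 bp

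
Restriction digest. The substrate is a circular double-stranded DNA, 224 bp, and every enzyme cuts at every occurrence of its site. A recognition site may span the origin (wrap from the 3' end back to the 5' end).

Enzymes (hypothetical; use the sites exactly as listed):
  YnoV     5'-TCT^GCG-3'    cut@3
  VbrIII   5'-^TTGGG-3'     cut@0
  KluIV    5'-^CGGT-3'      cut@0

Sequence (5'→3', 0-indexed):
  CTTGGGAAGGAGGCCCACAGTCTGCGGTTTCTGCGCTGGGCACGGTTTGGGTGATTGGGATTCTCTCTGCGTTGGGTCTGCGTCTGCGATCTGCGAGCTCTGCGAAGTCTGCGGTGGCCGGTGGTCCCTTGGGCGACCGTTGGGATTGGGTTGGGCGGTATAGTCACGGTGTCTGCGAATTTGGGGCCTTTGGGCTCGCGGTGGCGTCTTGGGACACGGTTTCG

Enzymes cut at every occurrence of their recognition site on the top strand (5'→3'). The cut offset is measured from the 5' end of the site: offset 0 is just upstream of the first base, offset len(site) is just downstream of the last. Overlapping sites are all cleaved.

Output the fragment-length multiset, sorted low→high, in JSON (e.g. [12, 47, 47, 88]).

[1,1,3,4,5,5,6,6,6,7,7,8,8,8,8,8,9,9,9,9,9,10,10,10,11,11,14,22]

Per-enzyme occurrences:
  YnoV (TCTGCG, off=3): starts [20, 29, 65, 76, 82, 89, 98, 107, 171] → cuts [23, 32, 68, 79, 85, 92, 101, 110, 174]
  VbrIII (TTGGG, off=0): starts [1, 46, 54, 71, 128, 139, 145, 150, 180, 189, 208] → cuts [1, 46, 54, 71, 128, 139, 145, 150, 180, 189, 208]
  KluIV (CGGT, off=0): starts [24, 42, 111, 118, 155, 166, 198, 216] → cuts [24, 42, 111, 118, 155, 166, 198, 216]

All cut coordinates (distinct, sorted): [1, 23, 24, 32, 42, 46, 54, 68, 71, 79, 85, 92, 101, 110, 111, 118, 128, 139, 145, 150, 155, 166, 174, 180, 189, 198, 208, 216]

Fragments:
  1→23: 22 bp
  23→24: 1 bp
  24→32: 8 bp
  32→42: 10 bp
  42→46: 4 bp
  46→54: 8 bp
  54→68: 14 bp
  68→71: 3 bp
  71→79: 8 bp
  79→85: 6 bp
  85→92: 7 bp
  92→101: 9 bp
  101→110: 9 bp
  110→111: 1 bp
  111→118: 7 bp
  118→128: 10 bp
  128→139: 11 bp
  139→145: 6 bp
  145→150: 5 bp
  150→155: 5 bp
  155→166: 11 bp
  166→174: 8 bp
  174→180: 6 bp
  180→189: 9 bp
  189→198: 9 bp
  198→208: 10 bp
  208→216: 8 bp
  216→1 (wrap): 224-216+1 = 9 bp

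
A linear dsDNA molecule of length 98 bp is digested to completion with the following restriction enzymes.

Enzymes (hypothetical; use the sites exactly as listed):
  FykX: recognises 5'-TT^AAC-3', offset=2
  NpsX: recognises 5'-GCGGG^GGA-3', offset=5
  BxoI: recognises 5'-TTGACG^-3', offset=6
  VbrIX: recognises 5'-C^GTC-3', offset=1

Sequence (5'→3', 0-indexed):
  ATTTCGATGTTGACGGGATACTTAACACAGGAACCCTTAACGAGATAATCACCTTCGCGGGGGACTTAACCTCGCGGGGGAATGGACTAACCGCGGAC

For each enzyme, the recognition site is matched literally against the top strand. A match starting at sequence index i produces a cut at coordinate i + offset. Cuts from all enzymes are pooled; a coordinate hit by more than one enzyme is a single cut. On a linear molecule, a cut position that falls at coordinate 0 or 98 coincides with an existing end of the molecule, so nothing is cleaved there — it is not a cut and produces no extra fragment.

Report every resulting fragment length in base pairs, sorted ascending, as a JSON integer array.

[6,8,11,15,15,20,23]

Scan for sites:
  FykX (TTAAC, off=2): starts [21, 36, 65] → cuts [23, 38, 67]
  NpsX (GCGGGGGA, off=5): starts [56, 73] → cuts [61, 78]
  BxoI (TTGACG, off=6): starts [9] → cuts [15]
  VbrIX (CGTC, off=1): no sites

Pooled cuts: [15, 23, 38, 61, 67, 78]

Fragments:
  [0,15): 15 bp
  [15,23): 8 bp
  [23,38): 15 bp
  [38,61): 23 bp
  [61,67): 6 bp
  [67,78): 11 bp
  [78,98): 20 bp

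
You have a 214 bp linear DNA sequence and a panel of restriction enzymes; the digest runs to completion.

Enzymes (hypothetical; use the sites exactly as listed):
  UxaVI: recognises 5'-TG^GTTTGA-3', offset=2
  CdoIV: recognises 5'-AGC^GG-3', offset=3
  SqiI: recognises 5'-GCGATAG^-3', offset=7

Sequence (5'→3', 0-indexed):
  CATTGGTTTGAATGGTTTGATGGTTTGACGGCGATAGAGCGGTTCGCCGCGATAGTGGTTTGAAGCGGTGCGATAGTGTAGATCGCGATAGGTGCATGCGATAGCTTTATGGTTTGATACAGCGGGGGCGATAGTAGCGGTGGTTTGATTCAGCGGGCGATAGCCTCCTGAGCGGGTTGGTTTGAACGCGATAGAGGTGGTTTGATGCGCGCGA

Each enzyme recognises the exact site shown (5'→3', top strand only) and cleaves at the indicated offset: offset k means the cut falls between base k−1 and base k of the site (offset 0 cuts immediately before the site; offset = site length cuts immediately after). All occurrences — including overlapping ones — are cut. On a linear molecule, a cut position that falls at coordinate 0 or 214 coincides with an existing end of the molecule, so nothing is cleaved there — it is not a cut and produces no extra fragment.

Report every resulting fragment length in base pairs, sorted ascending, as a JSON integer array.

[2,3,4,4,5,5,6,7,8,9,9,9,10,10,11,12,12,13,15,15,15,15,15]

Per-enzyme occurrences:
  UxaVI (TGGTTTGA, off=2): starts [3, 12, 20, 55, 109, 140, 177, 197] → cuts [5, 14, 22, 57, 111, 142, 179, 199]
  CdoIV (AGCGG, off=3): starts [37, 63, 120, 135, 151, 170] → cuts [40, 66, 123, 138, 154, 173]
  SqiI (GCGATAG, off=7): starts [30, 48, 69, 84, 97, 127, 156, 187] → cuts [37, 55, 76, 91, 104, 134, 163, 194]

All cut coordinates (distinct, sorted): [5, 14, 22, 37, 40, 55, 57, 66, 76, 91, 104, 111, 123, 134, 138, 142, 154, 163, 173, 179, 194, 199]

Fragments:
  [0,5): 5 bp
  [5,14): 9 bp
  [14,22): 8 bp
  [22,37): 15 bp
  [37,40): 3 bp
  [40,55): 15 bp
  [55,57): 2 bp
  [57,66): 9 bp
  [66,76): 10 bp
  [76,91): 15 bp
  [91,104): 13 bp
  [104,111): 7 bp
  [111,123): 12 bp
  [123,134): 11 bp
  [134,138): 4 bp
  [138,142): 4 bp
  [142,154): 12 bp
  [154,163): 9 bp
  [163,173): 10 bp
  [173,179): 6 bp
  [179,194): 15 bp
  [194,199): 5 bp
  [199,214): 15 bp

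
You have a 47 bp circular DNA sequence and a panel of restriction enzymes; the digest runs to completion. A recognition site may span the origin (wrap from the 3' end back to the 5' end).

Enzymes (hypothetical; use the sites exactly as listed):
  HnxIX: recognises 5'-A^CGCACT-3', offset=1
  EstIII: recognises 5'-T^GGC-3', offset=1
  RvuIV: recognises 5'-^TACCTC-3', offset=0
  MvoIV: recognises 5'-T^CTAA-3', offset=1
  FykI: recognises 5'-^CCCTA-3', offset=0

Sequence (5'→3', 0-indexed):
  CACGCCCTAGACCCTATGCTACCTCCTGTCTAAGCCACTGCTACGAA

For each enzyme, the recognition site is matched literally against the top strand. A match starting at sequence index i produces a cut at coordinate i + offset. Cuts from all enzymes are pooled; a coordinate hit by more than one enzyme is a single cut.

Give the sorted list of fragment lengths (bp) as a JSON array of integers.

Site scan:
  HnxIX (ACGCACT, off=1): no sites
  EstIII (TGGC, off=1): no sites
  RvuIV (TACCTC, off=0): starts [19] → cuts [19]
  MvoIV (TCTAA, off=1): starts [28] → cuts [29]
  FykI (CCCTA, off=0): starts [4, 11] → cuts [4, 11]

Pooled cuts: [4, 11, 19, 29]

Fragments:
  4→11: 7 bp
  11→19: 8 bp
  19→29: 10 bp
  29→4 (wrap): 47-29+4 = 22 bp

[7,8,10,22]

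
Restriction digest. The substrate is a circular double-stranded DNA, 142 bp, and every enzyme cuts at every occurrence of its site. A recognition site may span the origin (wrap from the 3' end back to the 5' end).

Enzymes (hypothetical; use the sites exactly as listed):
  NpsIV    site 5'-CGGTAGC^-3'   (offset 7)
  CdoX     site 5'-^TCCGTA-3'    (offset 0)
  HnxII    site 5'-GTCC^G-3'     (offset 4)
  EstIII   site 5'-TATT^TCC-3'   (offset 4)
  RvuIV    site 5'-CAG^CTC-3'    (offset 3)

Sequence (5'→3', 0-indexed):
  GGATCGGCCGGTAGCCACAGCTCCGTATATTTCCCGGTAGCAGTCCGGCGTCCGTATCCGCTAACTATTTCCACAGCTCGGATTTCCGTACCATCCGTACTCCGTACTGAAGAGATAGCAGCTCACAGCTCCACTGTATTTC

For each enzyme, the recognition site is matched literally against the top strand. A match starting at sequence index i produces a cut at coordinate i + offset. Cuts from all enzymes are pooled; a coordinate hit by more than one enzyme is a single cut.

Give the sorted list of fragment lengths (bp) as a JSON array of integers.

[1,3,4,5,5,7,7,7,8,9,10,10,16,21,29]

Per-enzyme occurrences:
  NpsIV (CGGTAGC, off=7): starts [8, 34] → cuts [15, 41]
  CdoX (TCCGTA, off=0): starts [21, 50, 84, 93, 100] → cuts [21, 50, 84, 93, 100]
  HnxII (GTCCG, off=4): starts [42, 49] → cuts [46, 53]
  EstIII (TATTTCC, off=4): starts [27, 65] → cuts [31, 69]
  RvuIV (CAGCTC, off=3): starts [17, 73, 118, 125] → cuts [20, 76, 121, 128]

All cut coordinates (distinct, sorted): [15, 20, 21, 31, 41, 46, 50, 53, 69, 76, 84, 93, 100, 121, 128]

Fragment lengths:
  15→20: 5 bp
  20→21: 1 bp
  21→31: 10 bp
  31→41: 10 bp
  41→46: 5 bp
  46→50: 4 bp
  50→53: 3 bp
  53→69: 16 bp
  69→76: 7 bp
  76→84: 8 bp
  84→93: 9 bp
  93→100: 7 bp
  100→121: 21 bp
  121→128: 7 bp
  128→15 (wrap): 142-128+15 = 29 bp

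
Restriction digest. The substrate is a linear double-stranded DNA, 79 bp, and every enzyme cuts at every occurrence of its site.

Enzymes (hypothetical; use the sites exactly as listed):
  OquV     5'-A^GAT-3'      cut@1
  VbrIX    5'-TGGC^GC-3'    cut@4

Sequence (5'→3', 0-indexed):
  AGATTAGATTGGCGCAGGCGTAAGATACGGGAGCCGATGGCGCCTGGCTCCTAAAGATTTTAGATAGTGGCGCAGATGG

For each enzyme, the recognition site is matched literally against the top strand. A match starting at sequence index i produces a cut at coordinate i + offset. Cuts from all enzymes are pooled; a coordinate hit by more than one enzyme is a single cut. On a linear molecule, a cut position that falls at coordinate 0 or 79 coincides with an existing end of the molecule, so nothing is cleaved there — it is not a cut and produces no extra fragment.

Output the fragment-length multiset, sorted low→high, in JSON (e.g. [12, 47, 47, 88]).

Per-enzyme occurrences:
  OquV AGAT/1: at [0, 5, 22, 54, 61, 73] ⇒ [1, 6, 23, 55, 62, 74]
  VbrIX TGGCGC/4: at [9, 37, 67] ⇒ [13, 41, 71]

All cut coordinates (distinct, sorted): [1, 6, 13, 23, 41, 55, 62, 71, 74]

Fragments:
  [0,1): 1 bp
  [1,6): 5 bp
  [6,13): 7 bp
  [13,23): 10 bp
  [23,41): 18 bp
  [41,55): 14 bp
  [55,62): 7 bp
  [62,71): 9 bp
  [71,74): 3 bp
  [74,79): 5 bp

[1,3,5,5,7,7,9,10,14,18]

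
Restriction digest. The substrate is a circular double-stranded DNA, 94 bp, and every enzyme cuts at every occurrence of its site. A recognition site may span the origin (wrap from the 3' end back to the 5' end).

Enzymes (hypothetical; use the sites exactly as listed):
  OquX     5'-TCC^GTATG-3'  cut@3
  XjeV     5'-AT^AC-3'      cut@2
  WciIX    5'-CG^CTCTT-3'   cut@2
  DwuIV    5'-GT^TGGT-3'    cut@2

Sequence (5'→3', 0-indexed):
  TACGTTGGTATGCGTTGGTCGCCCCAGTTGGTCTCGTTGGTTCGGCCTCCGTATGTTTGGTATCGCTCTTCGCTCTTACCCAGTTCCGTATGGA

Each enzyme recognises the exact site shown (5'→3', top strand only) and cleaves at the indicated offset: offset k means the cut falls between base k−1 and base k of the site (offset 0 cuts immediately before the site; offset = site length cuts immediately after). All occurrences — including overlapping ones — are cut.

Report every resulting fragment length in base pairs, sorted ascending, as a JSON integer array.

[4,7,8,9,10,13,13,15,15]

Site scan:
  OquX (TCCGTATG, off=3): starts [47, 84] → cuts [50, 87]
  XjeV (ATAC, off=2): starts [93] → cuts [1]
  WciIX (CGCTCTT, off=2): starts [63, 70] → cuts [65, 72]
  DwuIV (GTTGGT, off=2): starts [3, 13, 26, 35] → cuts [5, 15, 28, 37]

All cut coordinates (distinct, sorted): [1, 5, 15, 28, 37, 50, 65, 72, 87]

Fragments:
  1→5: 4 bp
  5→15: 10 bp
  15→28: 13 bp
  28→37: 9 bp
  37→50: 13 bp
  50→65: 15 bp
  65→72: 7 bp
  72→87: 15 bp
  87→1 (wrap): 94-87+1 = 8 bp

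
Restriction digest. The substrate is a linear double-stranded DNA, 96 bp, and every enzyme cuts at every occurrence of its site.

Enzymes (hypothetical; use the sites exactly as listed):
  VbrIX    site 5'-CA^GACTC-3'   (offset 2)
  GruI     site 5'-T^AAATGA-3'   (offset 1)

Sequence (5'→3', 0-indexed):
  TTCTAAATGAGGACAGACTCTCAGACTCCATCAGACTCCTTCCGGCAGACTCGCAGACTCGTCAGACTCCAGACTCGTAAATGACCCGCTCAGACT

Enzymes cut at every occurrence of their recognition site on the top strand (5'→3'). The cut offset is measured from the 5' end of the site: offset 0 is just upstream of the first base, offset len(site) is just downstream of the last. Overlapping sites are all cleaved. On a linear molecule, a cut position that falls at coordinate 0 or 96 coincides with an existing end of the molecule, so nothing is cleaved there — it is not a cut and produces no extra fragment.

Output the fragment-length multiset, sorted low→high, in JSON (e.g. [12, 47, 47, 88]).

[4,7,7,8,8,9,10,11,14,18]

Per-enzyme occurrences:
  VbrIX CAGACTC/2: at [13, 21, 31, 45, 53, 62, 69] ⇒ [15, 23, 33, 47, 55, 64, 71]
  GruI TAAATGA/1: at [3, 77] ⇒ [4, 78]

Pooled cuts: [4, 15, 23, 33, 47, 55, 64, 71, 78]

Fragments:
  [0,4): 4 bp
  [4,15): 11 bp
  [15,23): 8 bp
  [23,33): 10 bp
  [33,47): 14 bp
  [47,55): 8 bp
  [55,64): 9 bp
  [64,71): 7 bp
  [71,78): 7 bp
  [78,96): 18 bp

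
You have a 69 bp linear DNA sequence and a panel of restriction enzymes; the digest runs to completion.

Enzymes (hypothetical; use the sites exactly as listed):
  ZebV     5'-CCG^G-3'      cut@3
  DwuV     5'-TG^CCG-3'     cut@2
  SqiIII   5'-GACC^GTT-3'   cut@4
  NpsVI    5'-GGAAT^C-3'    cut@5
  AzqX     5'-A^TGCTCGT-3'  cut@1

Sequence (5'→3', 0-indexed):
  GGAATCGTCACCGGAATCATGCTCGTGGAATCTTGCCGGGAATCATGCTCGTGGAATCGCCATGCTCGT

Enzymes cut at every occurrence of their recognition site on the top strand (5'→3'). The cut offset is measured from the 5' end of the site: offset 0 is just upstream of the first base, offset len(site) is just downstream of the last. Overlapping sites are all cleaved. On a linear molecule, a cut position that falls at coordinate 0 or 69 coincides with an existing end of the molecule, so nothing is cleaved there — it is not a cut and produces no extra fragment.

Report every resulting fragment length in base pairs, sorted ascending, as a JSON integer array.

[2,2,3,4,4,5,5,5,7,8,12,12]

Site scan:
  ZebV (CCGG, off=3): starts [10, 35] → cuts [13, 38]
  DwuV (TGCCG, off=2): starts [33] → cuts [35]
  SqiIII (GACCGTT, off=4): no sites
  NpsVI (GGAATC, off=5): starts [0, 12, 26, 38, 52] → cuts [5, 17, 31, 43, 57]
  AzqX (ATGCTCGT, off=1): starts [18, 44, 61] → cuts [19, 45, 62]

Pooled cuts: [5, 13, 17, 19, 31, 35, 38, 43, 45, 57, 62]

Fragment lengths:
  [0,5): 5 bp
  [5,13): 8 bp
  [13,17): 4 bp
  [17,19): 2 bp
  [19,31): 12 bp
  [31,35): 4 bp
  [35,38): 3 bp
  [38,43): 5 bp
  [43,45): 2 bp
  [45,57): 12 bp
  [57,62): 5 bp
  [62,69): 7 bp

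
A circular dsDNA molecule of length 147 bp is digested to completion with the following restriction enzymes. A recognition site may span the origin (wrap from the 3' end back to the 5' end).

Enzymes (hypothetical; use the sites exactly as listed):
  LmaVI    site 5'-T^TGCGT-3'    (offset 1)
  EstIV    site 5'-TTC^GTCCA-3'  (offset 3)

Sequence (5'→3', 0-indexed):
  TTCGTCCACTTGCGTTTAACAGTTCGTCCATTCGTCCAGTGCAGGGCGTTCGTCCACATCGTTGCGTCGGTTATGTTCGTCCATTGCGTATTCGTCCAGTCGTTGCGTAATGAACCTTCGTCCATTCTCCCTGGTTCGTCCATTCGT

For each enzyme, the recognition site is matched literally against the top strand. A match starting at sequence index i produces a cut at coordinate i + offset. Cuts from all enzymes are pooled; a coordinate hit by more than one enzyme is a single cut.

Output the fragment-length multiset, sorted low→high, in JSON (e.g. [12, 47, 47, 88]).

[6,7,8,9,10,11,13,15,16,16,18,18]

Scan for sites:
  LmaVI TTGCGT/1: at [9, 61, 83, 102] ⇒ [10, 62, 84, 103]
  EstIV TTCGTCCA/3: at [0, 22, 30, 48, 75, 90, 116, 134] ⇒ [3, 25, 33, 51, 78, 93, 119, 137]

All cut coordinates (distinct, sorted): [3, 10, 25, 33, 51, 62, 78, 84, 93, 103, 119, 137]

Fragment lengths:
  3→10: 7 bp
  10→25: 15 bp
  25→33: 8 bp
  33→51: 18 bp
  51→62: 11 bp
  62→78: 16 bp
  78→84: 6 bp
  84→93: 9 bp
  93→103: 10 bp
  103→119: 16 bp
  119→137: 18 bp
  137→3 (wrap): 147-137+3 = 13 bp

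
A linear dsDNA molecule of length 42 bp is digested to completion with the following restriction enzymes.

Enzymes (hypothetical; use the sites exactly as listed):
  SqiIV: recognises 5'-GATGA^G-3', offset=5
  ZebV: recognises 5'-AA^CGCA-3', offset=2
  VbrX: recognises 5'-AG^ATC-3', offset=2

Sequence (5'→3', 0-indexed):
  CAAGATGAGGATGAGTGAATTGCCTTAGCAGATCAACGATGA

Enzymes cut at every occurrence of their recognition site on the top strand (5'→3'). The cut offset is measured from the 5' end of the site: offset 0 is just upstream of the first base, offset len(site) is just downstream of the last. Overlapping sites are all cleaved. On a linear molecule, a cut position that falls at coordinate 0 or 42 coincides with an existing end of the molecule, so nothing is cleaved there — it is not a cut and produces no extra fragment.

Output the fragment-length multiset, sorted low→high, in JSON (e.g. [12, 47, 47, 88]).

Scan for sites:
  SqiIV GATGAG/5: at [3, 9] ⇒ [8, 14]
  ZebV (AACGCA, off=2): no sites
  VbrX AGATC/2: at [29] ⇒ [31]

Pooled cuts: [8, 14, 31]

Fragments:
  [0,8): 8 bp
  [8,14): 6 bp
  [14,31): 17 bp
  [31,42): 11 bp

[6,8,11,17]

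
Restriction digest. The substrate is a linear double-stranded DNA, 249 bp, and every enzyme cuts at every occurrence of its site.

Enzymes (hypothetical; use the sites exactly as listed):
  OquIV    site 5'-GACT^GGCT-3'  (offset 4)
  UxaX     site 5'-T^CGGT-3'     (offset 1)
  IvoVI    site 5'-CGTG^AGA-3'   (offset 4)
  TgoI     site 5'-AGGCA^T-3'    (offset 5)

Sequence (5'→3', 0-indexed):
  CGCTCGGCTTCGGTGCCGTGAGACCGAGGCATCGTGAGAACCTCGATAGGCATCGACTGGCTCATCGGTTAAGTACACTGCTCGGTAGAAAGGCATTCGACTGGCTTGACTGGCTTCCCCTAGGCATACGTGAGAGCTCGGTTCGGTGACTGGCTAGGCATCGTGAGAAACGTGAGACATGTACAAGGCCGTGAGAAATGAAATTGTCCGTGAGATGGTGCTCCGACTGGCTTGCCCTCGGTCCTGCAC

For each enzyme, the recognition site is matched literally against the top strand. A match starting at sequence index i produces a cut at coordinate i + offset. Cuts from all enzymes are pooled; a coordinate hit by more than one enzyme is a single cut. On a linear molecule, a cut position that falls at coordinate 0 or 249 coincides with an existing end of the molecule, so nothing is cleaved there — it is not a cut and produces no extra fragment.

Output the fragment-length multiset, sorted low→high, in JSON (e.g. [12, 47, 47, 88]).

Site scan:
  OquIV GACTGGCT/4: at [54, 98, 107, 147, 224] ⇒ [58, 102, 111, 151, 228]
  UxaX TCGGT/1: at [9, 64, 81, 137, 142, 237] ⇒ [10, 65, 82, 138, 143, 238]
  IvoVI CGTGAGA/4: at [16, 32, 128, 161, 170, 189, 208] ⇒ [20, 36, 132, 165, 174, 193, 212]
  TgoI AGGCAT/5: at [26, 47, 90, 121, 155] ⇒ [31, 52, 95, 126, 160]

Pooled cuts: [10, 20, 31, 36, 52, 58, 65, 82, 95, 102, 111, 126, 132, 138, 143, 151, 160, 165, 174, 193, 212, 228, 238]

Fragment lengths:
  [0,10): 10 bp
  [10,20): 10 bp
  [20,31): 11 bp
  [31,36): 5 bp
  [36,52): 16 bp
  [52,58): 6 bp
  [58,65): 7 bp
  [65,82): 17 bp
  [82,95): 13 bp
  [95,102): 7 bp
  [102,111): 9 bp
  [111,126): 15 bp
  [126,132): 6 bp
  [132,138): 6 bp
  [138,143): 5 bp
  [143,151): 8 bp
  [151,160): 9 bp
  [160,165): 5 bp
  [165,174): 9 bp
  [174,193): 19 bp
  [193,212): 19 bp
  [212,228): 16 bp
  [228,238): 10 bp
  [238,249): 11 bp

[5,5,5,6,6,6,7,7,8,9,9,9,10,10,10,11,11,13,15,16,16,17,19,19]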